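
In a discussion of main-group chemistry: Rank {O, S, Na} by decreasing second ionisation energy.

Na > O > S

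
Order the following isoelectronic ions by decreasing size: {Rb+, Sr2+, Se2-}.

Se2- > Rb+ > Sr2+

All of these have 36 electrons, so size is governed by nuclear charge alone: the more protons, the stronger the pull on the same electron cloud, and the smaller the ion.
Nuclear charges: Sr2+ (Z=38), Rb+ (Z=37), Se2- (Z=34).
Largest to smallest: Se2- > Rb+ > Sr2+.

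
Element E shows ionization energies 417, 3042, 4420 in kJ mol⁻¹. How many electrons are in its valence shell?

1

Look for the largest jump between consecutive ionization energies: IE2/IE1 ≈ 7.3, far larger than any earlier ratio.
That jump marks the point where a core electron is being removed. So the atom has 1 valence electron.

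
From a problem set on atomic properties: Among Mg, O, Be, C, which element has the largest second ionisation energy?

IE_2 is the cost of taking one more electron from the +1 cation: Mg⁺ still has 1 valence electron; O⁺ still has 5 valence electrons; Be⁺ still has 1 valence electron; C⁺ still has 3 valence electrons.
All are still removing valence electrons, so compare the +1 ions as you would atoms: IE_2 generally rises across a period (higher Z_eff) and falls down a group (larger shell), subject to the usual subshell exceptions.
Valence configurations: Mg⁺ [Ne]3s¹, O⁺ [He]2s²2p³, Be⁺ [He]2s¹, C⁺ [He]2s²2p¹.
Approximate IE_2 values (kJ/mol): Mg 1451, O 3388, Be 1757, C 2353.
Putting it together, IE_2: Mg < Be < C < O.

O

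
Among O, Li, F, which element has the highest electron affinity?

F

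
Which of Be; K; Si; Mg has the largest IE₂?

K

Consider each +1 ion: Be⁺ still has 1 valence electron; K⁺ is the bare [Ar] core; Si⁺ still has 3 valence electrons; Mg⁺ still has 1 valence electron.
Pulling an electron out of a noble-gas core costs far more than removing a remaining valence electron, so K sits at the high end of IE_2.
Valence configurations: Be⁺ [He]2s¹, Si⁺ [Ne]3s²3p¹, Mg⁺ [Ne]3s¹.
Approximate IE_2 values (kJ/mol): Be 1757, K 3052, Si 1577, Mg 1451.
So the second ionization energies run Mg < Si < Be < K.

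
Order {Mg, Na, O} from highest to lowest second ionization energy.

Na, O, Mg

The second ionization energy removes an electron from the +1 ion. For each element: Mg⁺ still has 1 valence electron; Na⁺ is the bare [Ne] core; O⁺ still has 5 valence electrons.
Core electrons are held far more tightly than valence electrons, so Na tops the IE_2 order.
Valence configurations: Mg⁺ [Ne]3s¹, O⁺ [He]2s²2p³.
Approximate IE_2 values (kJ/mol): Mg 1451, Na 4562, O 3388.
Hence IE_2: Mg < O < Na.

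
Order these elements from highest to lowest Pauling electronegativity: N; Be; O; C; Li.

O > N > C > Be > Li

Li is in period 2, group 1; Be is in period 2, group 2; C is in period 2, group 14; N is in period 2, group 15; O is in period 2, group 16.
Electronegativity increases across a period and decreases down a group, tracking effective nuclear charge and atomic size.
All lie in period 2, so electronegativity increases left to right.
So from highest to lowest: O > N > C > Be > Li.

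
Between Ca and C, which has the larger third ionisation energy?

IE_3 is the cost of taking one more electron from the +2 cation: Ca²⁺ is the bare [Ar] core; C²⁺ still has 2 valence electrons.
Pulling an electron out of a noble-gas core costs far more than removing a remaining valence electron, so Ca sits at the high end of IE_3.
Approximate IE_3 values (kJ/mol): Ca 4912, C 4620.
Overall IE_3 order: C < Ca.

Ca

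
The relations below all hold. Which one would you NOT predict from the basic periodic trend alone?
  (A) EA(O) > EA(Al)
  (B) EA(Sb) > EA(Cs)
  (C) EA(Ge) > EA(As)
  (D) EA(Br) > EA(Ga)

The general trend: electron affinity increases across a period and decreases down a group.
(A) O (period 2, group 16) vs Al (period 3, group 13): the stated order agrees with the simple trend.
(B) Sb (period 5, group 15) vs Cs (period 6, group 1): the stated order agrees with the simple trend.
(C) Ge (period 4, group 14) vs As (period 4, group 15): the stated order contradicts the simple trend.
(D) Br (period 4, group 17) vs Ga (period 4, group 13): the stated order agrees with the simple trend.
The exception is (C): adding an electron to As's half-filled 4p³ is unfavourable, so Ge (4p²) has the more exothermic EA.

(C)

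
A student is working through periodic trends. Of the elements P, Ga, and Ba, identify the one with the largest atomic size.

P is in period 3, group 15; Ga is in period 4, group 13; Ba is in period 6, group 2.
Radius decreases left→right (rising Z_eff, same n) and increases top→bottom (higher n).
Here both period and group differ, so the two effects have to be weighed against each other.
Ga > P: both effects reinforce here, so Ga is clearly the larger of the two.
Ba > Ga: relative to Ga, both the across-period and down-group shifts push Ba's atomic radius up.
Approximate values (pm): P 111, Ga 124, Ba 196.
The largest atomic size among these belongs to Ba.

Ba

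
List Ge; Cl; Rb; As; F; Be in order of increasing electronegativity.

Rb < Be < Ge < As < Cl < F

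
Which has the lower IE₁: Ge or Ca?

Ca

Ca is in period 4, group 2; Ge is in period 4, group 14.
Removing the outermost electron gets harder across a period and easier down a group.
All lie in period 4, so first ionization energy increases left to right.
So Ca has the lower IE₁ (Ca < Ge).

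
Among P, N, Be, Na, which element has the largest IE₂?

IE_2 is the cost of taking one more electron from the +1 cation: P⁺ still has 4 valence electrons; N⁺ still has 4 valence electrons; Be⁺ still has 1 valence electron; Na⁺ is the bare [Ne] core.
Core electrons are held far more tightly than valence electrons, so Na tops the IE_2 order.
Valence configurations: P⁺ [Ne]3s²3p², N⁺ [He]2s²2p², Be⁺ [He]2s¹.
The numbers (kJ/mol): P 1907, N 2856, Be 1757, Na 4562.
Overall IE_2 order: Be < P < N < Na.

Na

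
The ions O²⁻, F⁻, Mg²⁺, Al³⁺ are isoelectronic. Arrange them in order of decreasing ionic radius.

O²⁻ > F⁻ > Mg²⁺ > Al³⁺

All of these have 10 electrons, so size is governed by nuclear charge alone: the more protons, the stronger the pull on the same electron cloud, and the smaller the ion.
Nuclear charges: Al³⁺ (Z=13), Mg²⁺ (Z=12), F⁻ (Z=9), O²⁻ (Z=8).
Largest to smallest: O²⁻ > F⁻ > Mg²⁺ > Al³⁺.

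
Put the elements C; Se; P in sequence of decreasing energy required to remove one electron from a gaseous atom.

C is in period 2, group 14; P is in period 3, group 15; Se is in period 4, group 16.
Removing the outermost electron gets harder across a period and easier down a group.
These sit on a diagonal, where the across-period and down-group effects partly cancel.
P > Se: period and group pull opposite ways; the down-group shift dominates (1012 vs 941 kJ/mol).
C > P: the two effects oppose for this pair; the down-group effect wins (1086 vs 1012 kJ/mol).
For reference (kJ/mol): C 1086, P 1012, Se 941.
So from highest to lowest: C > P > Se.

C > P > Se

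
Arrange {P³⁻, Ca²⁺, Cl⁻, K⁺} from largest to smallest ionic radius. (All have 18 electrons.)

P³⁻ > Cl⁻ > K⁺ > Ca²⁺

All of these have 18 electrons, so size is governed by nuclear charge alone: the more protons, the stronger the pull on the same electron cloud, and the smaller the ion.
Nuclear charges: Ca²⁺ (Z=20), K⁺ (Z=19), Cl⁻ (Z=17), P³⁻ (Z=15).
Largest to smallest: P³⁻ > Cl⁻ > K⁺ > Ca²⁺.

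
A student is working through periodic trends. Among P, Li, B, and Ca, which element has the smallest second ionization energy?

Ca

After 1 electron has been removed, what remains? P⁺ still has 4 valence electrons; Li⁺ is the bare [He] core; B⁺ still has 2 valence electrons; Ca⁺ still has 1 valence electron.
Pulling an electron out of a noble-gas core costs far more than removing a remaining valence electron, so Li sits at the high end of IE_2.
Valence configurations: P⁺ [Ne]3s²3p², B⁺ [He]2s², Ca⁺ [Ar]4s¹.
The numbers (kJ/mol): P 1907, Li 7298, B 2427, Ca 1145.
So the second ionization energies run Ca < P < B < Li.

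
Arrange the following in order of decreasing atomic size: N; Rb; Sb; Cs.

Cs, Rb, Sb, N

N is in period 2, group 15; Rb is in period 5, group 1; Sb is in period 5, group 15; Cs is in period 6, group 1.
Atomic radius shrinks across a period as nuclear charge pulls the same shell inward, and grows down a group as new shells are added.
Here both period and group differ, so the two effects have to be weighed against each other.
Sb > N: they share group 15; the group trend gives Sb the larger value.
Rb > Sb: Rb lies to the left of Sb in period 5, so the across-period effect alone puts Rb larger.
Cs > Rb: Cs sits below Rb in group 1, so the down-group effect alone puts Cs larger.
Approximate values (pm): N 71, Rb 210, Sb 140, Cs 232.
So from largest to smallest: Cs > Rb > Sb > N.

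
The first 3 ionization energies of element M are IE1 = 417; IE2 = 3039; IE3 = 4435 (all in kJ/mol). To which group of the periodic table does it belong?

Group 1

Look for the largest jump between consecutive ionization energies: IE2/IE1 ≈ 7.3, far larger than any earlier ratio.
That jump marks the point where a core electron is being removed. So the atom has 1 valence electron.
A main-group element with 1 valence electron is in group 1.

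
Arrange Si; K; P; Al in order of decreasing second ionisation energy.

K > P > Al > Si

The second ionization energy removes an electron from the +1 ion. For each element: Si⁺ still has 3 valence electrons; K⁺ is the bare [Ar] core; P⁺ still has 4 valence electrons; Al⁺ still has 2 valence electrons.
Core electrons are held far more tightly than valence electrons, so K tops the IE_2 order.
Valence configurations: Si⁺ [Ne]3s²3p¹, P⁺ [Ne]3s²3p², Al⁺ [Ne]3s².
Si⁺ loses a lone 3p electron whereas Al⁺ must break into a filled 3s² pair, so IE_2(Al) > IE_2(Si) even though Si has the higher nuclear charge.
The numbers (kJ/mol): Si 1577, K 3052, P 1907, Al 1817.
Overall IE_2 order: Si < Al < P < K.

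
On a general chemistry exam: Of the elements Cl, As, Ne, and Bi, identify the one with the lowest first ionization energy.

Across a period the outer electron is held more tightly (higher IE₁); down a group it sits in a higher shell, more shielded, and comes off more easily.
Here both period and group differ, so the two effects have to be weighed against each other.
As > Bi: they share group 15; the group trend gives As the larger value.
Cl > As: relative to As, both the across-period and down-group shifts push Cl's first ionization energy up.
Ne > Cl: relative to Cl, both the across-period and down-group shifts push Ne's first ionization energy up.
Tabulated first ionization energy (kJ/mol): Ne 2081, Cl 1251, As 947, Bi 703.
The lowest first ionization energy among these belongs to Bi.

Bi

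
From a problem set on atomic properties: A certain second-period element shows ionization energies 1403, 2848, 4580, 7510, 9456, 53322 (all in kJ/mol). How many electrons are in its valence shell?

Look for the largest jump between consecutive ionization energies: IE6/IE5 ≈ 5.6, far larger than any earlier ratio.
That jump marks the point where a core electron is being removed. So the atom has 5 valence electrons.

5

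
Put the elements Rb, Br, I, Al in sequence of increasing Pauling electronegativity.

Al is in period 3, group 13; Br is in period 4, group 17; Rb is in period 5, group 1; I is in period 5, group 17.
EN rises left→right (higher Z_eff, smaller atoms) and falls top→bottom (larger, more shielded atoms).
These span different periods and groups, so the two trends combine.
Al > Rb: both effects reinforce here, so Al is clearly the higher of the two.
I > Al: period and group pull opposite ways; the across-period shift dominates (2.66 vs 1.61).
Br > I: Br sits above I in group 17, so the down-group effect alone puts Br higher.
For reference (Pauling): Al 1.61, Br 2.96, Rb 0.82, I 2.66.
So from lowest to highest: Rb < Al < I < Br.

Rb < Al < I < Br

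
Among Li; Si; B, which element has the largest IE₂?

After 1 electron has been removed, what remains? Li⁺ is the bare [He] core; Si⁺ still has 3 valence electrons; B⁺ still has 2 valence electrons.
Core electrons are held far more tightly than valence electrons, so Li tops the IE_2 order.
Valence configurations: Si⁺ [Ne]3s²3p¹, B⁺ [He]2s².
Approximate IE_2 values (kJ/mol): Li 7298, Si 1577, B 2427.
So the second ionization energies run Si < B < Li.

Li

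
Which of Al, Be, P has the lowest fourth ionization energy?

After 3 electrons have been removed, what remains? Al³⁺ is the bare [Ne] core; Be³⁺ is already 1 electron into the core; P³⁺ still has 2 valence electrons.
Breaking into a closed-shell core is much more expensive than removing a leftover valence electron — Al and Be have the largest IE_4 here.
The numbers (kJ/mol): Al 11577, Be 21007, P 4964.
Hence IE_4: P < Al < Be.

P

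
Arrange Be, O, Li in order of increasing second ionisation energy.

After 1 electron has been removed, what remains? Be⁺ still has 1 valence electron; O⁺ still has 5 valence electrons; Li⁺ is the bare [He] core.
Pulling an electron out of a noble-gas core costs far more than removing a remaining valence electron, so Li sits at the high end of IE_2.
Valence configurations: Be⁺ [He]2s¹, O⁺ [He]2s²2p³.
The numbers (kJ/mol): Be 1757, O 3388, Li 7298.
Hence IE_2: Be < O < Li.

Be < O < Li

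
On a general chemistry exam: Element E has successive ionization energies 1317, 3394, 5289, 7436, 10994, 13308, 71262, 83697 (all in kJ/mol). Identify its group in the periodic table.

Group 16

Look for the largest jump between consecutive ionization energies: IE7/IE6 ≈ 5.4, far larger than any earlier ratio.
That jump marks the point where a core electron is being removed. So the atom has 6 valence electrons.
A main-group element with 6 valence electrons is in group 16.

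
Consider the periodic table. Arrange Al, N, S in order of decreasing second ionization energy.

N, S, Al

After 1 electron has been removed, what remains? Al⁺ still has 2 valence electrons; N⁺ still has 4 valence electrons; S⁺ still has 5 valence electrons.
All are still removing valence electrons, so compare the +1 ions as you would atoms: IE_2 generally rises across a period (higher Z_eff) and falls down a group (larger shell), subject to the usual subshell exceptions.
Valence configurations: Al⁺ [Ne]3s², N⁺ [He]2s²2p², S⁺ [Ne]3s²3p³.
Approximate IE_2 values (kJ/mol): Al 1817, N 2856, S 2252.
So the second ionization energies run Al < S < N.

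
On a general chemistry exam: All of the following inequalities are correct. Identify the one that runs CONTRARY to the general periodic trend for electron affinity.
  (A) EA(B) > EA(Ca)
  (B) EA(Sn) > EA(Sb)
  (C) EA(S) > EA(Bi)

The general trend: electron affinity increases across a period and decreases down a group.
(A) B (period 2, group 13) vs Ca (period 4, group 2): the stated order agrees with the simple trend.
(B) Sn (period 5, group 14) vs Sb (period 5, group 15): the stated order contradicts the simple trend.
(C) S (period 3, group 16) vs Bi (period 6, group 15): the stated order agrees with the simple trend.
The exception is (B): adding an electron to Sb's half-filled 5p³ is unfavourable, so Sn has the more exothermic EA.

(B)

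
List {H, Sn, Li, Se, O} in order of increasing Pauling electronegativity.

Li, Sn, H, Se, O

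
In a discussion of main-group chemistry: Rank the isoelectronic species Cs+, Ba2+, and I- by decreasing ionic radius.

All of these have 54 electrons, so size is governed by nuclear charge alone: the more protons, the stronger the pull on the same electron cloud, and the smaller the ion.
Nuclear charges: Ba2+ (Z=56), Cs+ (Z=55), I- (Z=53).
Largest to smallest: I- > Cs+ > Ba2+.

I- > Cs+ > Ba2+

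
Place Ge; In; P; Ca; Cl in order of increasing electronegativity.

P is in period 3, group 15; Cl is in period 3, group 17; Ca is in period 4, group 2; Ge is in period 4, group 14; In is in period 5, group 13.
EN rises left→right (higher Z_eff, smaller atoms) and falls top→bottom (larger, more shielded atoms).
Neither a single period nor a single group — weigh both effects.
In > Ca: the two effects oppose for this pair; the across-period effect wins (1.78 vs 1.00).
Ge > In: relative to In, both the across-period and down-group shifts push Ge's electronegativity up.
P > Ge: relative to Ge, both the across-period and down-group shifts push P's electronegativity up.
Cl > P: both are in period 3; the period trend gives Cl the larger value.
For reference (Pauling): P 2.19, Cl 3.16, Ca 1.00, Ge 2.01, In 1.78.
So from lowest to highest: Ca < In < Ge < P < Cl.

Ca < In < Ge < P < Cl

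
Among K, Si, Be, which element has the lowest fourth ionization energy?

Consider each +3 ion: K³⁺ is already 2 electrons into the core; Si³⁺ still has 1 valence electron; Be³⁺ is already 1 electron into the core.
Pulling an electron out of a noble-gas core costs far more than removing a remaining valence electron, so K and Be sit at the high end of IE_4.
The numbers (kJ/mol): K 5877, Si 4356, Be 21007.
Putting it together, IE_4: Si < K < Be.

Si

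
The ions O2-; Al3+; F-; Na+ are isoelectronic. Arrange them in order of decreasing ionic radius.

All of these have 10 electrons, so size is governed by nuclear charge alone: the more protons, the stronger the pull on the same electron cloud, and the smaller the ion.
Nuclear charges: Al3+ (Z=13), Na+ (Z=11), F- (Z=9), O2- (Z=8).
Largest to smallest: O2- > F- > Na+ > Al3+.

O2-, F-, Na+, Al3+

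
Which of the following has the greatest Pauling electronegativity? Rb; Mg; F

F is in period 2, group 17; Mg is in period 3, group 2; Rb is in period 5, group 1.
EN rises left→right (higher Z_eff, smaller atoms) and falls top→bottom (larger, more shielded atoms).
These span different periods and groups, so the two trends combine.
Mg > Rb: relative to Rb, both the across-period and down-group shifts push Mg's electronegativity up.
F > Mg: both effects reinforce here, so F is clearly the higher of the two.
For reference (Pauling): F 3.98, Mg 1.31, Rb 0.82.
The greatest Pauling electronegativity among these belongs to F.

F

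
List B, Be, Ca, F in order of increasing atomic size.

F, B, Be, Ca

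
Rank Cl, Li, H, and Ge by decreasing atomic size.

Li > Ge > Cl > H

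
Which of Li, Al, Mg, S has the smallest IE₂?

The second ionization energy removes an electron from the +1 ion. For each element: Li⁺ is the bare [He] core; Al⁺ still has 2 valence electrons; Mg⁺ still has 1 valence electron; S⁺ still has 5 valence electrons.
Breaking into a closed-shell core is much more expensive than removing a leftover valence electron — Li has the largest IE_2 here.
Valence configurations: Al⁺ [Ne]3s², Mg⁺ [Ne]3s¹, S⁺ [Ne]3s²3p³.
Tabulated IE_2 (kJ/mol): Li 7298, Al 1817, Mg 1451, S 2252.
So the second ionization energies run Mg < Al < S < Li.

Mg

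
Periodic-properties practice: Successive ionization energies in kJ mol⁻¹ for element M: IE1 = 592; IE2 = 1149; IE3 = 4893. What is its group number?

Look for the largest jump between consecutive ionization energies: IE3/IE2 ≈ 4.3, far larger than any earlier ratio.
That jump marks the point where a core electron is being removed. So the atom has 2 valence electrons.
A main-group element with 2 valence electrons is in group 2.

Group 2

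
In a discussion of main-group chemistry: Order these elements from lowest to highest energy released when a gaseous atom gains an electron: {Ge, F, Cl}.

F is in period 2, group 17; Cl is in period 3, group 17; Ge is in period 4, group 14.
Adding an electron releases more energy for atoms nearer the top right (short of the noble gases).
Neither a single period nor a single group — weigh both effects.
F > Ge: both effects reinforce here, so F is clearly the higher of the two.
Cl > F: this pair runs against the simple trend — see the exception note.
Note the exception: Cl has a higher electron affinity than F, contrary to the simple trend — F's small 2p subshell makes the incoming electron feel strong e⁻–e⁻ repulsion, so Cl actually releases more energy on gaining an electron.
For reference (kJ/mol): F 328, Cl 349, Ge 119.
So from lowest to highest: Ge < F < Cl.

Ge, F, Cl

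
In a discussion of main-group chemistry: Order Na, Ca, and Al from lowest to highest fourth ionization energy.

Ca, Na, Al

IE_4 is the cost of taking one more electron from the +3 cation: Na³⁺ is already 2 electrons into the core; Ca³⁺ is already 1 electron into the core; Al³⁺ is the bare [Ne] core.
All of these are removing an electron from a noble-gas core or deeper; the smaller core (lower principal quantum number) is held far more tightly, and within a period the higher nuclear charge binds the same core more tightly.
Approximate IE_4 values (kJ/mol): Na 9543, Ca 6491, Al 11577.
So the fourth ionization energies run Ca < Na < Al.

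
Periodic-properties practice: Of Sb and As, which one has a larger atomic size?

Sb

As is in period 4, group 15; Sb is in period 5, group 15.
Atomic radius shrinks across a period as nuclear charge pulls the same shell inward, and grows down a group as new shells are added.
All are in group 15, so atomic radius increases down the group.
So Sb has the larger atomic size (Sb > As).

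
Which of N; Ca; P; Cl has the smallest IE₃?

P

After 2 electrons have been removed, what remains? N²⁺ still has 3 valence electrons; Ca²⁺ is the bare [Ar] core; P²⁺ still has 3 valence electrons; Cl²⁺ still has 5 valence electrons.
Breaking into a closed-shell core is much more expensive than removing a leftover valence electron — Ca has the largest IE_3 here.
Valence configurations: N²⁺ [He]2s²2p¹, P²⁺ [Ne]3s²3p¹, Cl²⁺ [Ne]3s²3p³.
The numbers (kJ/mol): N 4578, Ca 4912, P 2914, Cl 3822.
Overall IE_3 order: P < Cl < N < Ca.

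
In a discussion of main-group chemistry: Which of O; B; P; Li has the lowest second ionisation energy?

The second ionization energy removes an electron from the +1 ion. For each element: O⁺ still has 5 valence electrons; B⁺ still has 2 valence electrons; P⁺ still has 4 valence electrons; Li⁺ is the bare [He] core.
Pulling an electron out of a noble-gas core costs far more than removing a remaining valence electron, so Li sits at the high end of IE_2.
Valence configurations: O⁺ [He]2s²2p³, B⁺ [He]2s², P⁺ [Ne]3s²3p².
Approximate IE_2 values (kJ/mol): O 3388, B 2427, P 1907, Li 7298.
Hence IE_2: P < B < O < Li.

P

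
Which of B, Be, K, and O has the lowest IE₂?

Consider each +1 ion: B⁺ still has 2 valence electrons; Be⁺ still has 1 valence electron; K⁺ is the bare [Ar] core; O⁺ still has 5 valence electrons.
Usually core removal costs more than valence removal, but here the competition is close: a tightly held n=2 valence electron can cost more to remove than an n=3 core electron, so the actual values have to decide it.
Valence configurations: B⁺ [He]2s², Be⁺ [He]2s¹, O⁺ [He]2s²2p³.
Approximate IE_2 values (kJ/mol): B 2427, Be 1757, K 3052, O 3388.
Putting it together, IE_2: Be < B < K < O.

Be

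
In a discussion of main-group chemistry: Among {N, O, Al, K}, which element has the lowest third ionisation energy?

Al

The third ionization energy removes an electron from the +2 ion. For each element: N²⁺ still has 3 valence electrons; O²⁺ still has 4 valence electrons; Al²⁺ still has 1 valence electron; K²⁺ is already 1 electron into the core.
Usually core removal costs more than valence removal, but here the competition is close: a tightly held n=2 valence electron can cost more to remove than an n=3 core electron, so the actual values have to decide it.
Valence configurations: N²⁺ [He]2s²2p¹, O²⁺ [He]2s²2p², Al²⁺ [Ne]3s¹.
Approximate IE_3 values (kJ/mol): N 4578, O 5300, Al 2745, K 4420.
Hence IE_3: Al < K < N < O.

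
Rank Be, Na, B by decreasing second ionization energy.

The second ionization energy removes an electron from the +1 ion. For each element: Be⁺ still has 1 valence electron; Na⁺ is the bare [Ne] core; B⁺ still has 2 valence electrons.
Core electrons are held far more tightly than valence electrons, so Na tops the IE_2 order.
Valence configurations: Be⁺ [He]2s¹, B⁺ [He]2s².
Tabulated IE_2 (kJ/mol): Be 1757, Na 4562, B 2427.
Overall IE_2 order: Be < B < Na.

Na, B, Be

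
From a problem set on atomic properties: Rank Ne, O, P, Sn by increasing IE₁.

O is in period 2, group 16; Ne is in period 2, group 18; P is in period 3, group 15; Sn is in period 5, group 14.
First ionization energy rises across a period (greater Z_eff holds electrons more tightly) and falls down a group (valence electrons are farther from the nucleus).
Here both period and group differ, so the two effects have to be weighed against each other.
P > Sn: both effects reinforce here, so P is clearly the higher of the two.
O > P: relative to P, both the across-period and down-group shifts push O's first ionization energy up.
Ne > O: both are in period 2; the period trend gives Ne the larger value.
Tabulated first ionization energy (kJ/mol): O 1314, Ne 2081, P 1012, Sn 709.
So from lowest to highest: Sn < P < O < Ne.

Sn < P < O < Ne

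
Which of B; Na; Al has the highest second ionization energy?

Na

Consider each +1 ion: B⁺ still has 2 valence electrons; Na⁺ is the bare [Ne] core; Al⁺ still has 2 valence electrons.
Breaking into a closed-shell core is much more expensive than removing a leftover valence electron — Na has the largest IE_2 here.
Valence configurations: B⁺ [He]2s², Al⁺ [Ne]3s².
Approximate IE_2 values (kJ/mol): B 2427, Na 4562, Al 1817.
Overall IE_2 order: Al < B < Na.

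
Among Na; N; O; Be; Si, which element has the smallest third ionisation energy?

IE_3 is the cost of taking one more electron from the +2 cation: Na²⁺ is already 1 electron into the core; N²⁺ still has 3 valence electrons; O²⁺ still has 4 valence electrons; Be²⁺ is the bare [He] core; Si²⁺ still has 2 valence electrons.
Pulling an electron out of a noble-gas core costs far more than removing a remaining valence electron, so Na and Be sit at the high end of IE_3.
Valence configurations: N²⁺ [He]2s²2p¹, O²⁺ [He]2s²2p², Si²⁺ [Ne]3s².
Tabulated IE_3 (kJ/mol): Na 6910, N 4578, O 5300, Be 14849, Si 3232.
Overall IE_3 order: Si < N < O < Na < Be.

Si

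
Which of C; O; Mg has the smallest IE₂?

Mg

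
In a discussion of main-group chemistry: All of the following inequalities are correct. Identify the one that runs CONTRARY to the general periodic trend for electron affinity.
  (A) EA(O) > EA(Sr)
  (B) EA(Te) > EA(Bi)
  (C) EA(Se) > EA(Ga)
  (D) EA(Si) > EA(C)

(D)

The general trend: electron affinity increases across a period and decreases down a group.
(A) O (period 2, group 16) vs Sr (period 5, group 2): the stated order agrees with the simple trend.
(B) Te (period 5, group 16) vs Bi (period 6, group 15): the stated order agrees with the simple trend.
(C) Se (period 4, group 16) vs Ga (period 4, group 13): the stated order agrees with the simple trend.
(D) Si (period 3, group 14) vs C (period 2, group 14): the stated order contradicts the simple trend.
The exception is (D): Si's larger, more diffuse 3p orbitals accept an added electron slightly more readily than C's compact 2p.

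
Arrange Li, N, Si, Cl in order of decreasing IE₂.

The second ionization energy removes an electron from the +1 ion. For each element: Li⁺ is the bare [He] core; N⁺ still has 4 valence electrons; Si⁺ still has 3 valence electrons; Cl⁺ still has 6 valence electrons.
Breaking into a closed-shell core is much more expensive than removing a leftover valence electron — Li has the largest IE_2 here.
Valence configurations: N⁺ [He]2s²2p², Si⁺ [Ne]3s²3p¹, Cl⁺ [Ne]3s²3p⁴.
Approximate IE_2 values (kJ/mol): Li 7298, N 2856, Si 1577, Cl 2298.
Overall IE_2 order: Si < Cl < N < Li.

Li, N, Cl, Si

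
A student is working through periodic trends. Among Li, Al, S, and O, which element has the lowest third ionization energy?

Al

After 2 electrons have been removed, what remains? Li²⁺ is already 1 electron into the core; Al²⁺ still has 1 valence electron; S²⁺ still has 4 valence electrons; O²⁺ still has 4 valence electrons.
Core electrons are held far more tightly than valence electrons, so Li tops the IE_3 order.
Valence configurations: Al²⁺ [Ne]3s¹, S²⁺ [Ne]3s²3p², O²⁺ [He]2s²2p².
Tabulated IE_3 (kJ/mol): Li 11815, Al 2745, S 3357, O 5300.
So the third ionization energies run Al < S < O < Li.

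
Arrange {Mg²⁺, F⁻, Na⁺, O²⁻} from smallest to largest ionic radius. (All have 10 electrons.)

All of these have 10 electrons, so size is governed by nuclear charge alone: the more protons, the stronger the pull on the same electron cloud, and the smaller the ion.
Nuclear charges: Mg²⁺ (Z=12), Na⁺ (Z=11), F⁻ (Z=9), O²⁻ (Z=8).
Smallest to largest: Mg²⁺ < Na⁺ < F⁻ < O²⁻.

Mg²⁺ < Na⁺ < F⁻ < O²⁻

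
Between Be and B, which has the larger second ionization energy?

Consider each +1 ion: Be⁺ still has 1 valence electron; B⁺ still has 2 valence electrons.
All are still removing valence electrons, so compare the +1 ions as you would atoms: IE_2 generally rises across a period (higher Z_eff) and falls down a group (larger shell), subject to the usual subshell exceptions.
Valence configurations: Be⁺ [He]2s¹, B⁺ [He]2s².
Approximate IE_2 values (kJ/mol): Be 1757, B 2427.
So the second ionization energies run Be < B.

B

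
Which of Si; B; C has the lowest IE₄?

Consider each +3 ion: Si³⁺ still has 1 valence electron; B³⁺ is the bare [He] core; C³⁺ still has 1 valence electron.
Core electrons are held far more tightly than valence electrons, so B tops the IE_4 order.
Valence configurations: Si³⁺ [Ne]3s¹, C³⁺ [He]2s¹.
Tabulated IE_4 (kJ/mol): Si 4356, B 25026, C 6223.
Overall IE_4 order: Si < C < B.

Si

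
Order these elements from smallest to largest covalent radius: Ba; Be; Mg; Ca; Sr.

Be is in period 2, group 2; Mg is in period 3, group 2; Ca is in period 4, group 2; Sr is in period 5, group 2; Ba is in period 6, group 2.
Across a period the added protons contract the valence shell; down a group each new principal shell makes the atom larger.
All are in group 2, so atomic radius increases down the group.
So from smallest to largest: Be < Mg < Ca < Sr < Ba.

Be, Mg, Ca, Sr, Ba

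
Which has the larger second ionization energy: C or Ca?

After 1 electron has been removed, what remains? C⁺ still has 3 valence electrons; Ca⁺ still has 1 valence electron.
All are still removing valence electrons, so compare the +1 ions as you would atoms: IE_2 generally rises across a period (higher Z_eff) and falls down a group (larger shell), subject to the usual subshell exceptions.
Valence configurations: C⁺ [He]2s²2p¹, Ca⁺ [Ar]4s¹.
Approximate IE_2 values (kJ/mol): C 2353, Ca 1145.
Putting it together, IE_2: Ca < C.

C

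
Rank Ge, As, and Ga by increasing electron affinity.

Ga < As < Ge

Ga is in period 4, group 13; Ge is in period 4, group 14; As is in period 4, group 15.
Atoms with high Z_eff and room in the valence shell (especially the halogens) have the most exothermic electron affinities.
All lie in period 4; the across-period trend (electron affinity increases left to right) applies, with the exception below.
Note the exception: Ge has a higher electron affinity than As, contrary to the simple trend — adding an electron to As's half-filled 4p³ is unfavourable, so Ge (4p²) has the more exothermic EA.
Approximate values (kJ/mol): Ga 29, Ge 119, As 78.
So from lowest to highest: Ga < As < Ge.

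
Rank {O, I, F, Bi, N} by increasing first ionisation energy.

Bi, I, O, N, F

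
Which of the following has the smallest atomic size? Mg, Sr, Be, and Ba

Be

Moving right in a period, electrons are added to the same shell under a stronger nuclear pull, so atoms get smaller; moving down, a new shell is opened and atoms get larger.
All are in group 2, so atomic radius increases down the group.
The smallest atomic size among these belongs to Be.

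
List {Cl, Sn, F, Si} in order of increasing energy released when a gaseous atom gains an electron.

F is in period 2, group 17; Si is in period 3, group 14; Cl is in period 3, group 17; Sn is in period 5, group 14.
EA tends to increase across a period and decrease down a group, though the pattern is less regular than for IE or radius.
Here both period and group differ, so the two effects have to be weighed against each other.
Si > Sn: they share group 14; the group trend gives Si the larger value.
F > Si: relative to Si, both the across-period and down-group shifts push F's electron affinity up.
Cl > F: this pair runs against the simple trend — see the exception note.
Note the exception: Cl has a higher electron affinity than F, contrary to the simple trend — F's small 2p subshell makes the incoming electron feel strong e⁻–e⁻ repulsion, so Cl actually releases more energy on gaining an electron.
For reference (kJ/mol): F 328, Si 134, Cl 349, Sn 107.
So from lowest to highest: Sn < Si < F < Cl.

Sn, Si, F, Cl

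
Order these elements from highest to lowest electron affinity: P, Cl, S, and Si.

Cl, S, Si, P

Si is in period 3, group 14; P is in period 3, group 15; S is in period 3, group 16; Cl is in period 3, group 17.
Adding an electron releases more energy for atoms nearer the top right (short of the noble gases).
All lie in period 3; the across-period trend (electron affinity increases left to right) applies, with the exception below.
Note the exception: Si has a higher electron affinity than P, contrary to the simple trend — adding an electron to P's half-filled 3p³ is unfavourable, so Si (3p²) has the more exothermic EA.
Tabulated electron affinity (kJ/mol): Si 134, P 72, S 200, Cl 349.
So from highest to lowest: Cl > S > Si > P.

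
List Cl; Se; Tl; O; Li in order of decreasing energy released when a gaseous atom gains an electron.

Li is in period 2, group 1; O is in period 2, group 16; Cl is in period 3, group 17; Se is in period 4, group 16; Tl is in period 6, group 13.
EA tends to increase across a period and decrease down a group, though the pattern is less regular than for IE or radius.
Neither a single period nor a single group — weigh both effects.
Li > Tl: period and group pull opposite ways; the down-group shift dominates (60 vs 19 kJ/mol).
O > Li: both are in period 2; the period trend gives O the larger value.
Se > O: this pair runs against the simple trend — see the exception note.
Cl > Se: relative to Se, both the across-period and down-group shifts push Cl's electron affinity up.
Note the exception: Se has a higher electron affinity than O, contrary to the simple trend — O's compact 2p subshell gives strong electron–electron repulsion on the added electron.
Tabulated electron affinity (kJ/mol): Li 60, O 141, Cl 349, Se 195, Tl 19.
So from highest to lowest: Cl > Se > O > Li > Tl.

Cl > Se > O > Li > Tl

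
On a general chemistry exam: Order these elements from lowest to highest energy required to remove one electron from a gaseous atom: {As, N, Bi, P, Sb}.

N is in period 2, group 15; P is in period 3, group 15; As is in period 4, group 15; Sb is in period 5, group 15; Bi is in period 6, group 15.
IE₁ increases left→right with effective nuclear charge and decreases top→bottom as the valence shell moves farther out.
All are in group 15, so first ionization energy increases up the group.
So from lowest to highest: Bi < Sb < As < P < N.

Bi < Sb < As < P < N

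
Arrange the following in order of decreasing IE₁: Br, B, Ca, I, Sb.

Br > I > Sb > B > Ca

B is in period 2, group 13; Ca is in period 4, group 2; Br is in period 4, group 17; Sb is in period 5, group 15; I is in period 5, group 17.
Across a period the outer electron is held more tightly (higher IE₁); down a group it sits in a higher shell, more shielded, and comes off more easily.
Neither a single period nor a single group — weigh both effects.
B > Ca: both effects reinforce here, so B is clearly the higher of the two.
Sb > B: period and group pull opposite ways; the across-period shift dominates (831 vs 801 kJ/mol).
I > Sb: I lies to the right of Sb in period 5, so the across-period effect alone puts I higher.
Br > I: they share group 17; the group trend gives Br the larger value.
For reference (kJ/mol): B 801, Ca 590, Br 1140, Sb 831, I 1008.
So from highest to lowest: Br > I > Sb > B > Ca.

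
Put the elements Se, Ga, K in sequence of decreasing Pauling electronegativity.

K is in period 4, group 1; Ga is in period 4, group 13; Se is in period 4, group 16.
Smaller atoms with higher effective nuclear charge are more electronegative.
All lie in period 4, so electronegativity increases left to right.
So from highest to lowest: Se > Ga > K.

Se > Ga > K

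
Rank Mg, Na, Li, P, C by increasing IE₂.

The second ionization energy removes an electron from the +1 ion. For each element: Mg⁺ still has 1 valence electron; Na⁺ is the bare [Ne] core; Li⁺ is the bare [He] core; P⁺ still has 4 valence electrons; C⁺ still has 3 valence electrons.
Breaking into a closed-shell core is much more expensive than removing a leftover valence electron — Na and Li have the largest IE_2 here.
Valence configurations: Mg⁺ [Ne]3s¹, P⁺ [Ne]3s²3p², C⁺ [He]2s²2p¹.
Tabulated IE_2 (kJ/mol): Mg 1451, Na 4562, Li 7298, P 1907, C 2353.
Putting it together, IE_2: Mg < P < C < Na < Li.

Mg < P < C < Na < Li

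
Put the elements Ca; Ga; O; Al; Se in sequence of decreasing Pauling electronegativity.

O, Se, Ga, Al, Ca

Atoms toward the upper right of the periodic table pull bonding electrons most strongly.
These span different periods and groups, so the two trends combine.
Al > Ca: both effects reinforce here, so Al is clearly the higher of the two.
Ga > Al: this pair runs against the simple trend — see the exception note.
Se > Ga: both are in period 4; the period trend gives Se the larger value.
O > Se: O sits above Se in group 16, so the down-group effect alone puts O higher.
Note the exception: Ga has a higher electronegativity than Al, contrary to the simple trend — poor shielding by filled d (and f) subshells raises the heavier element's effective nuclear charge more than the simple down-group trend predicts.
Approximate values (Pauling): O 3.44, Al 1.61, Ca 1.00, Ga 1.81, Se 2.55.
So from highest to lowest: O > Se > Ga > Al > Ca.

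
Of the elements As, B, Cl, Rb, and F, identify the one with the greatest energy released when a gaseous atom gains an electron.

B is in period 2, group 13; F is in period 2, group 17; Cl is in period 3, group 17; As is in period 4, group 15; Rb is in period 5, group 1.
Atoms with high Z_eff and room in the valence shell (especially the halogens) have the most exothermic electron affinities.
These span different periods and groups, so the two trends combine.
Rb > B: this pair runs against the simple trend — see the exception note.
As > Rb: relative to Rb, both the across-period and down-group shifts push As's electron affinity up.
F > As: both effects reinforce here, so F is clearly the higher of the two.
Cl > F: this pair runs against the simple trend — see the exception note.
Note the exception: Rb has a higher electron affinity than B, contrary to the simple trend — B's ns²np¹ configuration gives only a small electron affinity — the sparsely filled np subshell binds an added electron weakly.
Note the exception: Cl has a higher electron affinity than F, contrary to the simple trend — F's small 2p subshell makes the incoming electron feel strong e⁻–e⁻ repulsion, so Cl actually releases more energy on gaining an electron.
Approximate values (kJ/mol): B 27, F 328, Cl 349, As 78, Rb 47.
The greatest energy released when a gaseous atom gains an electron among these belongs to Cl.

Cl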